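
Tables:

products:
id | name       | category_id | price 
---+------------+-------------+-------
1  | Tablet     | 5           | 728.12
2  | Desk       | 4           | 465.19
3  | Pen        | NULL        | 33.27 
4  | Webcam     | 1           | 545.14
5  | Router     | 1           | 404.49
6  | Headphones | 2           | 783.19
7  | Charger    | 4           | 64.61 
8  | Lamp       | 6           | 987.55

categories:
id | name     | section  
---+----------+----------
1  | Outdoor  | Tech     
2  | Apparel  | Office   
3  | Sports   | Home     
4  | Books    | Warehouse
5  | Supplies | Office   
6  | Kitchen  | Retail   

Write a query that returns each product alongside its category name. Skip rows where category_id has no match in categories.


INNER JOIN keeps only products rows whose category_id matches an id in categories. Walk through each product:
  - product 1 (Tablet): category_id=5 -> matches Supplies
  - product 2 (Desk): category_id=4 -> matches Books
  - product 3 (Pen): category_id=NULL, no match -> dropped
  - product 4 (Webcam): category_id=1 -> matches Outdoor
  - product 5 (Router): category_id=1 -> matches Outdoor
  - product 6 (Headphones): category_id=2 -> matches Apparel
  - product 7 (Charger): category_id=4 -> matches Books
  - product 8 (Lamp): category_id=6 -> matches Kitchen
So 1 of 8 rows is dropped.

SQL:
SELECT a.name, b.name AS category
FROM products a
INNER JOIN categories b ON a.category_id = b.id

Result:
name       | category
-----------+---------
Tablet     | Supplies
Desk       | Books   
Webcam     | Outdoor 
Router     | Outdoor 
Headphones | Apparel 
Charger    | Books   
Lamp       | Kitchen 


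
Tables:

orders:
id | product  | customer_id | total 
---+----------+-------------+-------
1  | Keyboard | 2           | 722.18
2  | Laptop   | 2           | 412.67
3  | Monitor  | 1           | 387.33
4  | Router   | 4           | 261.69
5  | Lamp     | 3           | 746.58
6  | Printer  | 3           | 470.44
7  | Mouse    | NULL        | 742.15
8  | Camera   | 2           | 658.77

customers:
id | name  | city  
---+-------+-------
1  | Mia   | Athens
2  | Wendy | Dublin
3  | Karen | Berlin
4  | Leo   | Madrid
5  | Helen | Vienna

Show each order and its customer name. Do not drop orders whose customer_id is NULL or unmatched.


LEFT JOIN keeps every row from orders (the left table); where customer_id has no match in customers, the customer columns become NULL. Walk through each order:
  - order 1 (Keyboard): customer_id=2 -> matches Wendy
  - order 2 (Laptop): customer_id=2 -> matches Wendy
  - order 3 (Monitor): customer_id=1 -> matches Mia
  - order 4 (Router): customer_id=4 -> matches Leo
  - order 5 (Lamp): customer_id=3 -> matches Karen
  - order 6 (Printer): customer_id=3 -> matches Karen
  - order 7 (Mouse): customer_id=NULL, no match -> kept with NULL
  - order 8 (Camera): customer_id=2 -> matches Wendy
All 8 rows appear; 1 has NULL customer.

SQL:
SELECT a.product, b.name AS customer
FROM orders a
LEFT JOIN customers b ON a.customer_id = b.id

Result:
product  | customer
---------+---------
Keyboard | Wendy   
Laptop   | Wendy   
Monitor  | Mia     
Router   | Leo     
Lamp     | Karen   
Printer  | Karen   
Mouse    | NULL    
Camera   | Wendy   


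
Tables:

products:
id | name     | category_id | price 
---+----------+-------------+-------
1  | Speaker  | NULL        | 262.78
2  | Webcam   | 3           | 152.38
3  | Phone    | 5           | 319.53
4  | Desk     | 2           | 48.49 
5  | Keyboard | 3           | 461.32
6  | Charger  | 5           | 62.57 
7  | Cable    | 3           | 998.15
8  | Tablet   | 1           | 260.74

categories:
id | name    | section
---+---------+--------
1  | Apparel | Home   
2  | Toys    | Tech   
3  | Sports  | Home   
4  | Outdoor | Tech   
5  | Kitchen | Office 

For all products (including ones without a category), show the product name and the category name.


LEFT JOIN keeps every row from products (the left table); where category_id has no match in categories, the category columns become NULL. Walk through each product:
  - product 1 (Speaker): category_id=NULL, no match -> kept with NULL
  - product 2 (Webcam): category_id=3 -> matches Sports
  - product 3 (Phone): category_id=5 -> matches Kitchen
  - product 4 (Desk): category_id=2 -> matches Toys
  - product 5 (Keyboard): category_id=3 -> matches Sports
  - product 6 (Charger): category_id=5 -> matches Kitchen
  - product 7 (Cable): category_id=3 -> matches Sports
  - product 8 (Tablet): category_id=1 -> matches Apparel
All 8 rows appear; 1 has NULL category.

SQL:
SELECT a.name, b.name AS category
FROM products a
LEFT JOIN categories b ON a.category_id = b.id

Result:
name     | category
---------+---------
Speaker  | NULL    
Webcam   | Sports  
Phone    | Kitchen 
Desk     | Toys    
Keyboard | Sports  
Charger  | Kitchen 
Cable    | Sports  
Tablet   | Apparel 


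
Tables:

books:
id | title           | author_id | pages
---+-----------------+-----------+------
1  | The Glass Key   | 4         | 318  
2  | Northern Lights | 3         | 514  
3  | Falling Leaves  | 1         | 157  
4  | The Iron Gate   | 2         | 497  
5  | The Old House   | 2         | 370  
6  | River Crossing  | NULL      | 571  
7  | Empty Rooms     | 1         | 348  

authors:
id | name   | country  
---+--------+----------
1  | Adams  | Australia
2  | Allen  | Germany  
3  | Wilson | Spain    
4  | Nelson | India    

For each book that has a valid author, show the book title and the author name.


INNER JOIN keeps only books rows whose author_id matches an id in authors. Walk through each book:
  - book 1 (The Glass Key): author_id=4 -> matches Nelson
  - book 2 (Northern Lights): author_id=3 -> matches Wilson
  - book 3 (Falling Leaves): author_id=1 -> matches Adams
  - book 4 (The Iron Gate): author_id=2 -> matches Allen
  - book 5 (The Old House): author_id=2 -> matches Allen
  - book 6 (River Crossing): author_id=NULL, no match -> dropped
  - book 7 (Empty Rooms): author_id=1 -> matches Adams
So 1 of 7 rows is dropped.

SQL:
SELECT a.title, b.name AS author
FROM books a
INNER JOIN authors b ON a.author_id = b.id

Result:
title           | author
----------------+-------
The Glass Key   | Nelson
Northern Lights | Wilson
Falling Leaves  | Adams 
The Iron Gate   | Allen 
The Old House   | Allen 
Empty Rooms     | Adams 


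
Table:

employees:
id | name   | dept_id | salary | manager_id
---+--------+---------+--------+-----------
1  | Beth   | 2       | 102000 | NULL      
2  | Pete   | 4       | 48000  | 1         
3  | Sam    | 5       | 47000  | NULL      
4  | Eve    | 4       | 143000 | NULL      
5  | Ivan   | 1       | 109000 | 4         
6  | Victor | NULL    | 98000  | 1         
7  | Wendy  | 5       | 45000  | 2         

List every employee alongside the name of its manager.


This is a self-join: employees is joined to a second copy of itself, matching each row's manager_id to another row's id. Use LEFT JOIN so rows with manager_id=NULL are kept.
  - employee 1 (Beth): manager_id=NULL -> NULL
  - employee 2 (Pete): manager_id=1 -> Beth
  - employee 3 (Sam): manager_id=NULL -> NULL
  - employee 4 (Eve): manager_id=NULL -> NULL
  - employee 5 (Ivan): manager_id=4 -> Eve
  - employee 6 (Victor): manager_id=1 -> Beth
  - employee 7 (Wendy): manager_id=2 -> Pete

SQL:
SELECT a.name AS item, b.name AS manager
FROM employees a
LEFT JOIN employees b ON a.manager_id = b.id

Result:
item   | manager
-------+--------
Beth   | NULL   
Pete   | Beth   
Sam    | NULL   
Eve    | NULL   
Ivan   | Eve    
Victor | Beth   
Wendy  | Pete   


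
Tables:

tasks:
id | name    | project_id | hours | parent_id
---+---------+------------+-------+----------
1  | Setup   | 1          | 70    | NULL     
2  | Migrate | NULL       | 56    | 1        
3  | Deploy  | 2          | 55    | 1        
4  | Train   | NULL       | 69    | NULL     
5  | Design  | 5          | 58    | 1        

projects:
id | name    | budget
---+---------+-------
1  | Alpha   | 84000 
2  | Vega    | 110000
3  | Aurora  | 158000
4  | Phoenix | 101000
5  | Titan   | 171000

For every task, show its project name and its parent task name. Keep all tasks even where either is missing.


Two LEFT JOINs from the same base table tasks: one to projects via project_id, one to tasks itself via parent_id. Both are LEFT so every task is preserved.
Match against projects:
  - task 1 (Setup): project_id=1 -> matches Alpha
  - task 2 (Migrate): project_id=NULL, no match -> kept with NULL
  - task 3 (Deploy): project_id=2 -> matches Vega
  - task 4 (Train): project_id=NULL, no match -> kept with NULL
  - task 5 (Design): project_id=5 -> matches Titan
Match against tasks (self):
  - task 1 (Setup): parent_id=NULL -> NULL
  - task 2 (Migrate): parent_id=1 -> Setup
  - task 3 (Deploy): parent_id=1 -> Setup
  - task 4 (Train): parent_id=NULL -> NULL
  - task 5 (Design): parent_id=1 -> Setup

SQL:
SELECT a.name, b.name AS project, c.name AS parent
FROM tasks a
LEFT JOIN projects b ON a.project_id = b.id
LEFT JOIN tasks c ON a.parent_id = c.id

Result:
name    | project | parent
--------+---------+-------
Setup   | Alpha   | NULL  
Migrate | NULL    | Setup 
Deploy  | Vega    | Setup 
Train   | NULL    | NULL  
Design  | Titan   | Setup 


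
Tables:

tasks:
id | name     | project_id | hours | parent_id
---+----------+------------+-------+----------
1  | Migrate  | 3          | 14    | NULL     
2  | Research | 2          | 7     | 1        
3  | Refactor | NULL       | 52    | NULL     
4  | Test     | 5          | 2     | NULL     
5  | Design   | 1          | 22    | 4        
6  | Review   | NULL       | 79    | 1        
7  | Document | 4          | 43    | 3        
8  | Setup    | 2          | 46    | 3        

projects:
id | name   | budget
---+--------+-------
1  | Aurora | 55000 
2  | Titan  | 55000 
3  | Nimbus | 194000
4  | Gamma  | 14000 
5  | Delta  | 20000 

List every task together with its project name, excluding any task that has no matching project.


INNER JOIN keeps only tasks rows whose project_id matches an id in projects. Walk through each task:
  - task 1 (Migrate): project_id=3 -> matches Nimbus
  - task 2 (Research): project_id=2 -> matches Titan
  - task 3 (Refactor): project_id=NULL, no match -> dropped
  - task 4 (Test): project_id=5 -> matches Delta
  - task 5 (Design): project_id=1 -> matches Aurora
  - task 6 (Review): project_id=NULL, no match -> dropped
  - task 7 (Document): project_id=4 -> matches Gamma
  - task 8 (Setup): project_id=2 -> matches Titan
So 2 of 8 rows are dropped.

SQL:
SELECT a.name, b.name AS project
FROM tasks a
INNER JOIN projects b ON a.project_id = b.id

Result:
name     | project
---------+--------
Migrate  | Nimbus 
Research | Titan  
Test     | Delta  
Design   | Aurora 
Document | Gamma  
Setup    | Titan  


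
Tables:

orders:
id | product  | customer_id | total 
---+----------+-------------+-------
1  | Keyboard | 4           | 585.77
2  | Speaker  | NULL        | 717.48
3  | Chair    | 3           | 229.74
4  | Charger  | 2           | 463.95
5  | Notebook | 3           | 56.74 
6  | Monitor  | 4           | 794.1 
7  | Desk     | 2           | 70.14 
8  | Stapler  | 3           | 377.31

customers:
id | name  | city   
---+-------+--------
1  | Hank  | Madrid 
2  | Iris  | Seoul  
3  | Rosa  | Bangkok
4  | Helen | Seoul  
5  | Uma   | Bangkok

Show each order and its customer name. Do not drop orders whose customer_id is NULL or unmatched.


LEFT JOIN keeps every row from orders (the left table); where customer_id has no match in customers, the customer columns become NULL. Walk through each order:
  - order 1 (Keyboard): customer_id=4 -> matches Helen
  - order 2 (Speaker): customer_id=NULL, no match -> kept with NULL
  - order 3 (Chair): customer_id=3 -> matches Rosa
  - order 4 (Charger): customer_id=2 -> matches Iris
  - order 5 (Notebook): customer_id=3 -> matches Rosa
  - order 6 (Monitor): customer_id=4 -> matches Helen
  - order 7 (Desk): customer_id=2 -> matches Iris
  - order 8 (Stapler): customer_id=3 -> matches Rosa
All 8 rows appear; 1 has NULL customer.

SQL:
SELECT a.product, b.name AS customer
FROM orders a
LEFT JOIN customers b ON a.customer_id = b.id

Result:
product  | customer
---------+---------
Keyboard | Helen   
Speaker  | NULL    
Chair    | Rosa    
Charger  | Iris    
Notebook | Rosa    
Monitor  | Helen   
Desk     | Iris    
Stapler  | Rosa    


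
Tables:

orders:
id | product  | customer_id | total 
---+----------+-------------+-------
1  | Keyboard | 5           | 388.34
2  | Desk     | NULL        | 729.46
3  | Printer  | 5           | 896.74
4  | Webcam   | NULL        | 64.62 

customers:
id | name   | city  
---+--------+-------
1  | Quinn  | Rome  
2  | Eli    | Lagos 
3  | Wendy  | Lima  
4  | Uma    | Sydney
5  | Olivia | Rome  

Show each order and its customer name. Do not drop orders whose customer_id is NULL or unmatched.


LEFT JOIN keeps every row from orders (the left table); where customer_id has no match in customers, the customer columns become NULL. Walk through each order:
  - order 1 (Keyboard): customer_id=5 -> matches Olivia
  - order 2 (Desk): customer_id=NULL, no match -> kept with NULL
  - order 3 (Printer): customer_id=5 -> matches Olivia
  - order 4 (Webcam): customer_id=NULL, no match -> kept with NULL
All 4 rows appear; 2 have NULL customer.

SQL:
SELECT a.product, b.name AS customer
FROM orders a
LEFT JOIN customers b ON a.customer_id = b.id

Result:
product  | customer
---------+---------
Keyboard | Olivia  
Desk     | NULL    
Printer  | Olivia  
Webcam   | NULL    


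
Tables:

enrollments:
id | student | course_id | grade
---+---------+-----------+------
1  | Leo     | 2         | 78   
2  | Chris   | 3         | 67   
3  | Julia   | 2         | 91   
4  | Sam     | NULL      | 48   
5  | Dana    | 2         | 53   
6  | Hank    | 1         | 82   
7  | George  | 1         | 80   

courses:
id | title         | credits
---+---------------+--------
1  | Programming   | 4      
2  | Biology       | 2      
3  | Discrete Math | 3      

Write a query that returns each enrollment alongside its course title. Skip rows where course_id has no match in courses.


INNER JOIN keeps only enrollments rows whose course_id matches an id in courses. Walk through each enrollment:
  - enrollment 1 (Leo): course_id=2 -> matches Biology
  - enrollment 2 (Chris): course_id=3 -> matches Discrete Math
  - enrollment 3 (Julia): course_id=2 -> matches Biology
  - enrollment 4 (Sam): course_id=NULL, no match -> dropped
  - enrollment 5 (Dana): course_id=2 -> matches Biology
  - enrollment 6 (Hank): course_id=1 -> matches Programming
  - enrollment 7 (George): course_id=1 -> matches Programming
So 1 of 7 rows is dropped.

SQL:
SELECT a.student, b.title AS course
FROM enrollments a
INNER JOIN courses b ON a.course_id = b.id

Result:
student | course       
--------+--------------
Leo     | Biology      
Chris   | Discrete Math
Julia   | Biology      
Dana    | Biology      
Hank    | Programming  
George  | Programming  


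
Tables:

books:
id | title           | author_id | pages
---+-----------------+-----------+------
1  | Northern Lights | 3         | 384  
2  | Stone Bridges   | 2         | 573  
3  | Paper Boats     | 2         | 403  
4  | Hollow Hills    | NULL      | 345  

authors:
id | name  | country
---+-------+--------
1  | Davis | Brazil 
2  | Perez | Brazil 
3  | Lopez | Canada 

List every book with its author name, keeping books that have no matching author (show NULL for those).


LEFT JOIN keeps every row from books (the left table); where author_id has no match in authors, the author columns become NULL. Walk through each book:
  - book 1 (Northern Lights): author_id=3 -> matches Lopez
  - book 2 (Stone Bridges): author_id=2 -> matches Perez
  - book 3 (Paper Boats): author_id=2 -> matches Perez
  - book 4 (Hollow Hills): author_id=NULL, no match -> kept with NULL
All 4 rows appear; 1 has NULL author.

SQL:
SELECT a.title, b.name AS author
FROM books a
LEFT JOIN authors b ON a.author_id = b.id

Result:
title           | author
----------------+-------
Northern Lights | Lopez 
Stone Bridges   | Perez 
Paper Boats     | Perez 
Hollow Hills    | NULL  


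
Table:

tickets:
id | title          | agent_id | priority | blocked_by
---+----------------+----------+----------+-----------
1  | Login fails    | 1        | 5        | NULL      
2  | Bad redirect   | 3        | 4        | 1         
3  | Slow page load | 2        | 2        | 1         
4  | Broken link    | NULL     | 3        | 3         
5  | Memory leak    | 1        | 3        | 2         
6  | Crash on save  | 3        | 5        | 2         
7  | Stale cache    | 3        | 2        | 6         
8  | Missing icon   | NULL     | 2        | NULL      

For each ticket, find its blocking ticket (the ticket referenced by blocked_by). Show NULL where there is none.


This is a self-join: tickets is joined to a second copy of itself, matching each row's blocked_by to another row's id. Use LEFT JOIN so rows with blocked_by=NULL are kept.
  - ticket 1 (Login fails): blocked_by=NULL -> NULL
  - ticket 2 (Bad redirect): blocked_by=1 -> Login fails
  - ticket 3 (Slow page load): blocked_by=1 -> Login fails
  - ticket 4 (Broken link): blocked_by=3 -> Slow page load
  - ticket 5 (Memory leak): blocked_by=2 -> Bad redirect
  - ticket 6 (Crash on save): blocked_by=2 -> Bad redirect
  - ticket 7 (Stale cache): blocked_by=6 -> Crash on save
  - ticket 8 (Missing icon): blocked_by=NULL -> NULL

SQL:
SELECT a.title AS item, b.title AS blocked_by
FROM tickets a
LEFT JOIN tickets b ON a.blocked_by = b.id

Result:
item           | blocked_by    
---------------+---------------
Login fails    | NULL          
Bad redirect   | Login fails   
Slow page load | Login fails   
Broken link    | Slow page load
Memory leak    | Bad redirect  
Crash on save  | Bad redirect  
Stale cache    | Crash on save 
Missing icon   | NULL          


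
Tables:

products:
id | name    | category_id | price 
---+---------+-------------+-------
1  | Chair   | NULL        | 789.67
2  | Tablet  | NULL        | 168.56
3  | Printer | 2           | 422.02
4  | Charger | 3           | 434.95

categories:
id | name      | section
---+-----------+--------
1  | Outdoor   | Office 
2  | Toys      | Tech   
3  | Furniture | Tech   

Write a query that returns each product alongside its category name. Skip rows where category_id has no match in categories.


INNER JOIN keeps only products rows whose category_id matches an id in categories. Walk through each product:
  - product 1 (Chair): category_id=NULL, no match -> dropped
  - product 2 (Tablet): category_id=NULL, no match -> dropped
  - product 3 (Printer): category_id=2 -> matches Toys
  - product 4 (Charger): category_id=3 -> matches Furniture
So 2 of 4 rows are dropped.

SQL:
SELECT a.name, b.name AS category
FROM products a
INNER JOIN categories b ON a.category_id = b.id

Result:
name    | category 
--------+----------
Printer | Toys     
Charger | Furniture


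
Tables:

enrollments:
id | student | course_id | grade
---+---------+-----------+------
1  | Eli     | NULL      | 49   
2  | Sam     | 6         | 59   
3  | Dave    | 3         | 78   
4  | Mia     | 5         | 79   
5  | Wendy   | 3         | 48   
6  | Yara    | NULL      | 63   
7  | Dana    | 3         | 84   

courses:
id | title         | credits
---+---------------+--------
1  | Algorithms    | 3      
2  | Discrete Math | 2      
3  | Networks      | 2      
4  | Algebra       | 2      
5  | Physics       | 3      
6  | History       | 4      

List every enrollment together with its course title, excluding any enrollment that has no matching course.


INNER JOIN keeps only enrollments rows whose course_id matches an id in courses. Walk through each enrollment:
  - enrollment 1 (Eli): course_id=NULL, no match -> dropped
  - enrollment 2 (Sam): course_id=6 -> matches History
  - enrollment 3 (Dave): course_id=3 -> matches Networks
  - enrollment 4 (Mia): course_id=5 -> matches Physics
  - enrollment 5 (Wendy): course_id=3 -> matches Networks
  - enrollment 6 (Yara): course_id=NULL, no match -> dropped
  - enrollment 7 (Dana): course_id=3 -> matches Networks
So 2 of 7 rows are dropped.

SQL:
SELECT a.student, b.title AS course
FROM enrollments a
INNER JOIN courses b ON a.course_id = b.id

Result:
student | course  
--------+---------
Sam     | History 
Dave    | Networks
Mia     | Physics 
Wendy   | Networks
Dana    | Networks


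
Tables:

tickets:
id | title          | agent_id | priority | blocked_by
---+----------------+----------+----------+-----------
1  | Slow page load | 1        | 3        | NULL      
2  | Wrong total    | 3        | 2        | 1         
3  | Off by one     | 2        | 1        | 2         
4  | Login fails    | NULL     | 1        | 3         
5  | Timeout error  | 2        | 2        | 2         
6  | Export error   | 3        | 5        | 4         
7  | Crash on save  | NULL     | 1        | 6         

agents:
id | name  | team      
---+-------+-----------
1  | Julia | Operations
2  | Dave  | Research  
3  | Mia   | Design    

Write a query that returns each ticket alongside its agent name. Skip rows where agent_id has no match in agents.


INNER JOIN keeps only tickets rows whose agent_id matches an id in agents. Walk through each ticket:
  - ticket 1 (Slow page load): agent_id=1 -> matches Julia
  - ticket 2 (Wrong total): agent_id=3 -> matches Mia
  - ticket 3 (Off by one): agent_id=2 -> matches Dave
  - ticket 4 (Login fails): agent_id=NULL, no match -> dropped
  - ticket 5 (Timeout error): agent_id=2 -> matches Dave
  - ticket 6 (Export error): agent_id=3 -> matches Mia
  - ticket 7 (Crash on save): agent_id=NULL, no match -> dropped
So 2 of 7 rows are dropped.

SQL:
SELECT a.title, b.name AS agent
FROM tickets a
INNER JOIN agents b ON a.agent_id = b.id

Result:
title          | agent
---------------+------
Slow page load | Julia
Wrong total    | Mia  
Off by one     | Dave 
Timeout error  | Dave 
Export error   | Mia  


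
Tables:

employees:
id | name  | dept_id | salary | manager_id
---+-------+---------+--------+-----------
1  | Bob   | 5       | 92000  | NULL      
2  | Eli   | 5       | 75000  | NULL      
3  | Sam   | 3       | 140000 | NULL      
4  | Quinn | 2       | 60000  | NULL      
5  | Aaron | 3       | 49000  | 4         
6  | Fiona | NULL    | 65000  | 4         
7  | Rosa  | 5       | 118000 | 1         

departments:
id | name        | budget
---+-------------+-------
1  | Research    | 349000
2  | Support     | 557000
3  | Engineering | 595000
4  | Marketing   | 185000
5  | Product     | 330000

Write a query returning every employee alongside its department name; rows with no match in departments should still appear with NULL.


LEFT JOIN keeps every row from employees (the left table); where dept_id has no match in departments, the department columns become NULL. Walk through each employee:
  - employee 1 (Bob): dept_id=5 -> matches Product
  - employee 2 (Eli): dept_id=5 -> matches Product
  - employee 3 (Sam): dept_id=3 -> matches Engineering
  - employee 4 (Quinn): dept_id=2 -> matches Support
  - employee 5 (Aaron): dept_id=3 -> matches Engineering
  - employee 6 (Fiona): dept_id=NULL, no match -> kept with NULL
  - employee 7 (Rosa): dept_id=5 -> matches Product
All 7 rows appear; 1 has NULL department.

SQL:
SELECT a.name, b.name AS department
FROM employees a
LEFT JOIN departments b ON a.dept_id = b.id

Result:
name  | department 
------+------------
Bob   | Product    
Eli   | Product    
Sam   | Engineering
Quinn | Support    
Aaron | Engineering
Fiona | NULL       
Rosa  | Product    


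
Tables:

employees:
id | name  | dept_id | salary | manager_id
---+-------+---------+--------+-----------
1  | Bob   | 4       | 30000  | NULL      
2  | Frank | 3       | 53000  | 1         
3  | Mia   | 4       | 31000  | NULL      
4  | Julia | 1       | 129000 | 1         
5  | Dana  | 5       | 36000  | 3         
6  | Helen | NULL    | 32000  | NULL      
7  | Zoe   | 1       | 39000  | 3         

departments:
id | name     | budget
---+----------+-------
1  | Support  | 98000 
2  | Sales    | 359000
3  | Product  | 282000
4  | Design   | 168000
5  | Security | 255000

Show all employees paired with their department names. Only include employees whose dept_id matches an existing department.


INNER JOIN keeps only employees rows whose dept_id matches an id in departments. Walk through each employee:
  - employee 1 (Bob): dept_id=4 -> matches Design
  - employee 2 (Frank): dept_id=3 -> matches Product
  - employee 3 (Mia): dept_id=4 -> matches Design
  - employee 4 (Julia): dept_id=1 -> matches Support
  - employee 5 (Dana): dept_id=5 -> matches Security
  - employee 6 (Helen): dept_id=NULL, no match -> dropped
  - employee 7 (Zoe): dept_id=1 -> matches Support
So 1 of 7 rows is dropped.

SQL:
SELECT a.name, b.name AS department
FROM employees a
INNER JOIN departments b ON a.dept_id = b.id

Result:
name  | department
------+-----------
Bob   | Design    
Frank | Product   
Mia   | Design    
Julia | Support   
Dana  | Security  
Zoe   | Support   


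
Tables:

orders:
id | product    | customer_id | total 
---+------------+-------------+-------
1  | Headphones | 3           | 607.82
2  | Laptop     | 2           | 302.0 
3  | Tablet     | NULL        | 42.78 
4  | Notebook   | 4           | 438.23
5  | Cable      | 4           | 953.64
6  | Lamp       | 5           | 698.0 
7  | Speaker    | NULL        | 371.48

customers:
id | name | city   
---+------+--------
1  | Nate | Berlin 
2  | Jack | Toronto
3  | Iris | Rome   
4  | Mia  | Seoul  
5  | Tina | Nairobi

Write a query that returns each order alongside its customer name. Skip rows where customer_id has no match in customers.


INNER JOIN keeps only orders rows whose customer_id matches an id in customers. Walk through each order:
  - order 1 (Headphones): customer_id=3 -> matches Iris
  - order 2 (Laptop): customer_id=2 -> matches Jack
  - order 3 (Tablet): customer_id=NULL, no match -> dropped
  - order 4 (Notebook): customer_id=4 -> matches Mia
  - order 5 (Cable): customer_id=4 -> matches Mia
  - order 6 (Lamp): customer_id=5 -> matches Tina
  - order 7 (Speaker): customer_id=NULL, no match -> dropped
So 2 of 7 rows are dropped.

SQL:
SELECT a.product, b.name AS customer
FROM orders a
INNER JOIN customers b ON a.customer_id = b.id

Result:
product    | customer
-----------+---------
Headphones | Iris    
Laptop     | Jack    
Notebook   | Mia     
Cable      | Mia     
Lamp       | Tina    


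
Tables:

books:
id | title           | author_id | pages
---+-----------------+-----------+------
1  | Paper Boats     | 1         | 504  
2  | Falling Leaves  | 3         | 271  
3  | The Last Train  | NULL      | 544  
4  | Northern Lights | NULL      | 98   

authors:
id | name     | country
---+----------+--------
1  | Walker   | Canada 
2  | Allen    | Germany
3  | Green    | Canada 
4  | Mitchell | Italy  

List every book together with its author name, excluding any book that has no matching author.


INNER JOIN keeps only books rows whose author_id matches an id in authors. Walk through each book:
  - book 1 (Paper Boats): author_id=1 -> matches Walker
  - book 2 (Falling Leaves): author_id=3 -> matches Green
  - book 3 (The Last Train): author_id=NULL, no match -> dropped
  - book 4 (Northern Lights): author_id=NULL, no match -> dropped
So 2 of 4 rows are dropped.

SQL:
SELECT a.title, b.name AS author
FROM books a
INNER JOIN authors b ON a.author_id = b.id

Result:
title          | author
---------------+-------
Paper Boats    | Walker
Falling Leaves | Green 


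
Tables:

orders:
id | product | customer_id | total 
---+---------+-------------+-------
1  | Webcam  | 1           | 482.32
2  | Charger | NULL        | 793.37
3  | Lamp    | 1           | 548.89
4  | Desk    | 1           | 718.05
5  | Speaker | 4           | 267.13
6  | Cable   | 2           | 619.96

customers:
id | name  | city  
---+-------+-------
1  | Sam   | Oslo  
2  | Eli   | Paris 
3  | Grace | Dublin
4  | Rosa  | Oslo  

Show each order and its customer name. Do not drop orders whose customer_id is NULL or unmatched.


LEFT JOIN keeps every row from orders (the left table); where customer_id has no match in customers, the customer columns become NULL. Walk through each order:
  - order 1 (Webcam): customer_id=1 -> matches Sam
  - order 2 (Charger): customer_id=NULL, no match -> kept with NULL
  - order 3 (Lamp): customer_id=1 -> matches Sam
  - order 4 (Desk): customer_id=1 -> matches Sam
  - order 5 (Speaker): customer_id=4 -> matches Rosa
  - order 6 (Cable): customer_id=2 -> matches Eli
All 6 rows appear; 1 has NULL customer.

SQL:
SELECT a.product, b.name AS customer
FROM orders a
LEFT JOIN customers b ON a.customer_id = b.id

Result:
product | customer
--------+---------
Webcam  | Sam     
Charger | NULL    
Lamp    | Sam     
Desk    | Sam     
Speaker | Rosa    
Cable   | Eli     


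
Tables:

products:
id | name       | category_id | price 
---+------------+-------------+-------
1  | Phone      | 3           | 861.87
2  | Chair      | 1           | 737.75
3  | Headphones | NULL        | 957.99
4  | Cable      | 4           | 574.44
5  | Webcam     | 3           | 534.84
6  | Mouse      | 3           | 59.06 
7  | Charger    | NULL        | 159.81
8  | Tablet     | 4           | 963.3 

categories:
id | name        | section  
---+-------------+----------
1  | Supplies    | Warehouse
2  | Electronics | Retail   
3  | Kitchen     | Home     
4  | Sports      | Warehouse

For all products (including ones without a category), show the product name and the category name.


LEFT JOIN keeps every row from products (the left table); where category_id has no match in categories, the category columns become NULL. Walk through each product:
  - product 1 (Phone): category_id=3 -> matches Kitchen
  - product 2 (Chair): category_id=1 -> matches Supplies
  - product 3 (Headphones): category_id=NULL, no match -> kept with NULL
  - product 4 (Cable): category_id=4 -> matches Sports
  - product 5 (Webcam): category_id=3 -> matches Kitchen
  - product 6 (Mouse): category_id=3 -> matches Kitchen
  - product 7 (Charger): category_id=NULL, no match -> kept with NULL
  - product 8 (Tablet): category_id=4 -> matches Sports
All 8 rows appear; 2 have NULL category.

SQL:
SELECT a.name, b.name AS category
FROM products a
LEFT JOIN categories b ON a.category_id = b.id

Result:
name       | category
-----------+---------
Phone      | Kitchen 
Chair      | Supplies
Headphones | NULL    
Cable      | Sports  
Webcam     | Kitchen 
Mouse      | Kitchen 
Charger    | NULL    
Tablet     | Sports  


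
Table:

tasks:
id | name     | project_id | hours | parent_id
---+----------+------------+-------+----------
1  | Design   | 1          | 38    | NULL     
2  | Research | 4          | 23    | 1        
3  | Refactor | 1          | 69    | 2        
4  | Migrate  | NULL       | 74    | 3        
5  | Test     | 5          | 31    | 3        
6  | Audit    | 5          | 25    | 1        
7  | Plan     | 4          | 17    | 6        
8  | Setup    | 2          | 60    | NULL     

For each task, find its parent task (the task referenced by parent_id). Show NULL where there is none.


This is a self-join: tasks is joined to a second copy of itself, matching each row's parent_id to another row's id. Use LEFT JOIN so rows with parent_id=NULL are kept.
  - task 1 (Design): parent_id=NULL -> NULL
  - task 2 (Research): parent_id=1 -> Design
  - task 3 (Refactor): parent_id=2 -> Research
  - task 4 (Migrate): parent_id=3 -> Refactor
  - task 5 (Test): parent_id=3 -> Refactor
  - task 6 (Audit): parent_id=1 -> Design
  - task 7 (Plan): parent_id=6 -> Audit
  - task 8 (Setup): parent_id=NULL -> NULL

SQL:
SELECT a.name AS item, b.name AS parent
FROM tasks a
LEFT JOIN tasks b ON a.parent_id = b.id

Result:
item     | parent  
---------+---------
Design   | NULL    
Research | Design  
Refactor | Research
Migrate  | Refactor
Test     | Refactor
Audit    | Design  
Plan     | Audit   
Setup    | NULL    


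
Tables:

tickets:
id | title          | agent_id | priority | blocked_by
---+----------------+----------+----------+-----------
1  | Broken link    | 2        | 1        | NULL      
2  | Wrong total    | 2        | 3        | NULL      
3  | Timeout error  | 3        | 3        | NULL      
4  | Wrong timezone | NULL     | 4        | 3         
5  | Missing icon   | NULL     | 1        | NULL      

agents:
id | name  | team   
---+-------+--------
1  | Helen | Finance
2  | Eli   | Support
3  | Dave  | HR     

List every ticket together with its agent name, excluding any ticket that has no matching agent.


INNER JOIN keeps only tickets rows whose agent_id matches an id in agents. Walk through each ticket:
  - ticket 1 (Broken link): agent_id=2 -> matches Eli
  - ticket 2 (Wrong total): agent_id=2 -> matches Eli
  - ticket 3 (Timeout error): agent_id=3 -> matches Dave
  - ticket 4 (Wrong timezone): agent_id=NULL, no match -> dropped
  - ticket 5 (Missing icon): agent_id=NULL, no match -> dropped
So 2 of 5 rows are dropped.

SQL:
SELECT a.title, b.name AS agent
FROM tickets a
INNER JOIN agents b ON a.agent_id = b.id

Result:
title         | agent
--------------+------
Broken link   | Eli  
Wrong total   | Eli  
Timeout error | Dave 


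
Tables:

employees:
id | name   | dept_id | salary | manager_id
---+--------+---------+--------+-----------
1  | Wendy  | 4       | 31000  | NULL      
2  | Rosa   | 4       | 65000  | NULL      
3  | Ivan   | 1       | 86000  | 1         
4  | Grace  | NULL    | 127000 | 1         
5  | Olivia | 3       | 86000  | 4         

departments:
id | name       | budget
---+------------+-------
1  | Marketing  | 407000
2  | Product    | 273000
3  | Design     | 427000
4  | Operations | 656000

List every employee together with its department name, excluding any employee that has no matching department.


INNER JOIN keeps only employees rows whose dept_id matches an id in departments. Walk through each employee:
  - employee 1 (Wendy): dept_id=4 -> matches Operations
  - employee 2 (Rosa): dept_id=4 -> matches Operations
  - employee 3 (Ivan): dept_id=1 -> matches Marketing
  - employee 4 (Grace): dept_id=NULL, no match -> dropped
  - employee 5 (Olivia): dept_id=3 -> matches Design
So 1 of 5 rows is dropped.

SQL:
SELECT a.name, b.name AS department
FROM employees a
INNER JOIN departments b ON a.dept_id = b.id

Result:
name   | department
-------+-----------
Wendy  | Operations
Rosa   | Operations
Ivan   | Marketing 
Olivia | Design    


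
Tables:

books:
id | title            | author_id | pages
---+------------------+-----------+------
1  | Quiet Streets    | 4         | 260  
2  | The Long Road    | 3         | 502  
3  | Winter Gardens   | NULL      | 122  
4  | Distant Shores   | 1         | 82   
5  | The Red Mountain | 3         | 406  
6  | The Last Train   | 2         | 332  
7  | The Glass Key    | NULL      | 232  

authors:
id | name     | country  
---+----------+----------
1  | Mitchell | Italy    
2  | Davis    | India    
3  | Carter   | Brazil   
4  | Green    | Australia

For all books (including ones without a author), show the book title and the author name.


LEFT JOIN keeps every row from books (the left table); where author_id has no match in authors, the author columns become NULL. Walk through each book:
  - book 1 (Quiet Streets): author_id=4 -> matches Green
  - book 2 (The Long Road): author_id=3 -> matches Carter
  - book 3 (Winter Gardens): author_id=NULL, no match -> kept with NULL
  - book 4 (Distant Shores): author_id=1 -> matches Mitchell
  - book 5 (The Red Mountain): author_id=3 -> matches Carter
  - book 6 (The Last Train): author_id=2 -> matches Davis
  - book 7 (The Glass Key): author_id=NULL, no match -> kept with NULL
All 7 rows appear; 2 have NULL author.

SQL:
SELECT a.title, b.name AS author
FROM books a
LEFT JOIN authors b ON a.author_id = b.id

Result:
title            | author  
-----------------+---------
Quiet Streets    | Green   
The Long Road    | Carter  
Winter Gardens   | NULL    
Distant Shores   | Mitchell
The Red Mountain | Carter  
The Last Train   | Davis   
The Glass Key    | NULL    


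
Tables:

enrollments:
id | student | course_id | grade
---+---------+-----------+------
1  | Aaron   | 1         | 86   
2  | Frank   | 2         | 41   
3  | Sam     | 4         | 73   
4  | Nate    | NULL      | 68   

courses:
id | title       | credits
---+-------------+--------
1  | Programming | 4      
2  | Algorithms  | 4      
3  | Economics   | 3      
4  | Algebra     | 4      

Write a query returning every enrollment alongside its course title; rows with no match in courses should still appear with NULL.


LEFT JOIN keeps every row from enrollments (the left table); where course_id has no match in courses, the course columns become NULL. Walk through each enrollment:
  - enrollment 1 (Aaron): course_id=1 -> matches Programming
  - enrollment 2 (Frank): course_id=2 -> matches Algorithms
  - enrollment 3 (Sam): course_id=4 -> matches Algebra
  - enrollment 4 (Nate): course_id=NULL, no match -> kept with NULL
All 4 rows appear; 1 has NULL course.

SQL:
SELECT a.student, b.title AS course
FROM enrollments a
LEFT JOIN courses b ON a.course_id = b.id

Result:
student | course     
--------+------------
Aaron   | Programming
Frank   | Algorithms 
Sam     | Algebra    
Nate    | NULL       


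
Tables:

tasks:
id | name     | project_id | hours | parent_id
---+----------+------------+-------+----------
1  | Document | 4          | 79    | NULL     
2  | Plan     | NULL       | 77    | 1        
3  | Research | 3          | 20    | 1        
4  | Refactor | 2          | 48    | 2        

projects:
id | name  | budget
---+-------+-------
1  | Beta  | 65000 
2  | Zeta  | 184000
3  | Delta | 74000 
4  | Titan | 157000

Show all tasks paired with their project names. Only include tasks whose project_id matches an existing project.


INNER JOIN keeps only tasks rows whose project_id matches an id in projects. Walk through each task:
  - task 1 (Document): project_id=4 -> matches Titan
  - task 2 (Plan): project_id=NULL, no match -> dropped
  - task 3 (Research): project_id=3 -> matches Delta
  - task 4 (Refactor): project_id=2 -> matches Zeta
So 1 of 4 rows is dropped.

SQL:
SELECT a.name, b.name AS project
FROM tasks a
INNER JOIN projects b ON a.project_id = b.id

Result:
name     | project
---------+--------
Document | Titan  
Research | Delta  
Refactor | Zeta   


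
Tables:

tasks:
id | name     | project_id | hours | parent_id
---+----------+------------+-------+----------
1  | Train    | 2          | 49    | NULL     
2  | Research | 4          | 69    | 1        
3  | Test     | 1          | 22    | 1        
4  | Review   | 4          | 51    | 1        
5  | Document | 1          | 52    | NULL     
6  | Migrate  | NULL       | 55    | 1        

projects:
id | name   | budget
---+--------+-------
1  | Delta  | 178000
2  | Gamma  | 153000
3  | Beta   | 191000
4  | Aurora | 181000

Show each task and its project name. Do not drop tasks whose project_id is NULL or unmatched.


LEFT JOIN keeps every row from tasks (the left table); where project_id has no match in projects, the project columns become NULL. Walk through each task:
  - task 1 (Train): project_id=2 -> matches Gamma
  - task 2 (Research): project_id=4 -> matches Aurora
  - task 3 (Test): project_id=1 -> matches Delta
  - task 4 (Review): project_id=4 -> matches Aurora
  - task 5 (Document): project_id=1 -> matches Delta
  - task 6 (Migrate): project_id=NULL, no match -> kept with NULL
All 6 rows appear; 1 has NULL project.

SQL:
SELECT a.name, b.name AS project
FROM tasks a
LEFT JOIN projects b ON a.project_id = b.id

Result:
name     | project
---------+--------
Train    | Gamma  
Research | Aurora 
Test     | Delta  
Review   | Aurora 
Document | Delta  
Migrate  | NULL   


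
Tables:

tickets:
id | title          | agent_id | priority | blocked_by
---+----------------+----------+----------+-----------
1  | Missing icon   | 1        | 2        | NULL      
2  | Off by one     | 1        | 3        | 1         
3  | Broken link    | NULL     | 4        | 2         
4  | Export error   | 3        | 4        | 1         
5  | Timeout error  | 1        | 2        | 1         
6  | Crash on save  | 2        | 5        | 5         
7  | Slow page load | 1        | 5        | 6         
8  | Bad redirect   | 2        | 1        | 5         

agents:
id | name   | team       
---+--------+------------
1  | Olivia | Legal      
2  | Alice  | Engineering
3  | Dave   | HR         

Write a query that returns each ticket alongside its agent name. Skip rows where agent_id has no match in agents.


INNER JOIN keeps only tickets rows whose agent_id matches an id in agents. Walk through each ticket:
  - ticket 1 (Missing icon): agent_id=1 -> matches Olivia
  - ticket 2 (Off by one): agent_id=1 -> matches Olivia
  - ticket 3 (Broken link): agent_id=NULL, no match -> dropped
  - ticket 4 (Export error): agent_id=3 -> matches Dave
  - ticket 5 (Timeout error): agent_id=1 -> matches Olivia
  - ticket 6 (Crash on save): agent_id=2 -> matches Alice
  - ticket 7 (Slow page load): agent_id=1 -> matches Olivia
  - ticket 8 (Bad redirect): agent_id=2 -> matches Alice
So 1 of 8 rows is dropped.

SQL:
SELECT a.title, b.name AS agent
FROM tickets a
INNER JOIN agents b ON a.agent_id = b.id

Result:
title          | agent 
---------------+-------
Missing icon   | Olivia
Off by one     | Olivia
Export error   | Dave  
Timeout error  | Olivia
Crash on save  | Alice 
Slow page load | Olivia
Bad redirect   | Alice 
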